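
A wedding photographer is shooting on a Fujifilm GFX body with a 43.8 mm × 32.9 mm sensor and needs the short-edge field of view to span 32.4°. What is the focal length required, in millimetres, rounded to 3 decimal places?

From α = 2·arctan(h/2f) we get f = h / (2·tan(α/2)).
With h = 32.9 mm and α/2 = 16.2°, tan(α/2) ≈ 0.29053, so f ≈ 32.9 / 0.58105 ≈ 56.6213 mm.

56.621 mm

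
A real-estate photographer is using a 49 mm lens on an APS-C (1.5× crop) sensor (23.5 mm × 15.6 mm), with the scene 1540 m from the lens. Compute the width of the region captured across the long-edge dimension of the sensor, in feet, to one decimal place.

2423.1 ft

dₒ: 1540 m = 1.54e+06 mm.
Similar triangles through the lens centre give W/dₒ = w/dᵢ; with 1/f = 1/dₒ + 1/dᵢ this gives W = w·(dₒ − f)/f.
W = 23.5 mm × (1.54e+06 − 49) / 49 = 23.5 × 31427.5714 ≈ 738547.929 mm = 738547.929/304.8 ft = 2423.06 ft.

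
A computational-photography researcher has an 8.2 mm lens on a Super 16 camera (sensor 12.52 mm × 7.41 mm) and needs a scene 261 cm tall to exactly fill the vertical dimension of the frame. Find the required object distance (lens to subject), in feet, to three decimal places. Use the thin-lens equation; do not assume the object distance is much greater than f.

9.503 ft

W: 261 cm = 2610 mm.
Magnification m = h/W = dᵢ/dₒ; combined with 1/f = 1/dₒ + 1/dᵢ this gives dₒ = f·(1 + W/h).
dₒ = 8.2 mm × (1 + 2610/7.41) = 8.2 × 353.2267 ≈ 2896.459 mm = 2896.459/304.8 ft = 9.50282 ft.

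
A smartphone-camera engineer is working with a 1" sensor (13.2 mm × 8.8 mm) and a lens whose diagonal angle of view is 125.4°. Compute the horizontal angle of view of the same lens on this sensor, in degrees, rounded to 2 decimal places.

116.38°

Sensor diagonal = √(13.2² + 8.8²) = √251.6800 ≈ 15.8644 mm.
From the diagonal AOV: f = 15.8644 / (2·tan(62.7°)) = 15.8644 / 3.87493 ≈ 4.0941 mm.
Horizontal AOV = 2·arctan(13.2 / (2 × 4.0941)) = 2·arctan(1.61207) ≈ 116.3756°.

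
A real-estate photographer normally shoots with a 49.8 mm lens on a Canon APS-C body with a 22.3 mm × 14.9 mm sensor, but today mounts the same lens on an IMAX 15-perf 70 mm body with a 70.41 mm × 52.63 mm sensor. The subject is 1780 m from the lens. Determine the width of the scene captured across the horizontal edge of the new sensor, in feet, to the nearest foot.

The focal length stays 49.8 mm; the relevant sensor dimension is now w = 70.41 mm. Object distance dₒ = 1780 m = 1.78e+06 mm.
Thin-lens field width W = w·(dₒ − f)/f = 70.41 × (1.78e+06 − 49.8)/49.8 ≈ 2516592.241 mm = 2516592.241/304.8 ft = 8256.54 ft.

8257 ft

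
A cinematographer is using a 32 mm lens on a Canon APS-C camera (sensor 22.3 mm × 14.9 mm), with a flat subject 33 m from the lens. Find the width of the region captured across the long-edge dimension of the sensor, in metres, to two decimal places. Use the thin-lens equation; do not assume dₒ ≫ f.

dₒ: 33 m = 33000 mm.
Similar triangles through the lens centre give W/dₒ = w/dᵢ; with 1/f = 1/dₒ + 1/dᵢ this gives W = w·(dₒ − f)/f.
W = 22.3 mm × (33000 − 32) / 32 = 22.3 × 1030.2500 ≈ 22974.575 mm = 22.9746 m.

22.97 m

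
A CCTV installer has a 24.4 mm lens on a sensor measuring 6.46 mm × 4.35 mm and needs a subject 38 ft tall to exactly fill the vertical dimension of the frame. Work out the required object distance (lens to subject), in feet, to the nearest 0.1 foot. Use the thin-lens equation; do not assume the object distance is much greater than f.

W: 38 ft × 304.8 mm/ft = 11582.40 mm.
Magnification m = h/W = dᵢ/dₒ; combined with 1/f = 1/dₒ + 1/dᵢ this gives dₒ = f·(1 + W/h).
dₒ = 24.4 mm × (1 + 11582.4/4.35) = 24.4 × 2663.6206 ≈ 64992.343 mm = 64992.343/304.8 ft = 213.229 ft.

213.2 ft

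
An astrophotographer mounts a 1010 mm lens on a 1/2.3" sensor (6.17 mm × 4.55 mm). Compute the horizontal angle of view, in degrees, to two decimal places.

Angle of view α = 2·arctan(w/2f) with w = 6.17 mm and f = 1010 mm.
w/2f = 0.00305; arctan(0.00305) ≈ 0.1750°, so α ≈ 0.3500°.

0.35°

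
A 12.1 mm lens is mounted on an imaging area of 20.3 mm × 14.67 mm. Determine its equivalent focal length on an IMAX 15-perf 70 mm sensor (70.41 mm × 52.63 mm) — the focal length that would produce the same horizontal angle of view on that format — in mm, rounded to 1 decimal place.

42.0 mm

Equal angle of view means equal width/f ratio, so f₂ = f₁ · (width₂/width₁) = 12.1 × 70.41/20.3.
f₂ = 12.1 × 3.46847 ≈ 41.969 mm.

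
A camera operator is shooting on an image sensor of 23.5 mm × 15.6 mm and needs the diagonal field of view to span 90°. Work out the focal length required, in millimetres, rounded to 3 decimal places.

14.103 mm

Sensor diagonal = √(23.5² + 15.6²) = √795.6100 ≈ 28.2066 mm.
From α = 2·arctan(d/2f) we get f = d / (2·tan(α/2)).
With d = 28.2066 mm and α/2 = 45°, tan(α/2) ≈ 1.00000, so f ≈ 28.2066 / 2.00000 ≈ 14.1033 mm.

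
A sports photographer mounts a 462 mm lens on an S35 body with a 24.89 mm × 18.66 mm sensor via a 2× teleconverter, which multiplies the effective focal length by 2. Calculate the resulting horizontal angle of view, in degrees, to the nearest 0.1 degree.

Effective focal length f = 462 × 2 = 924 mm.
α = 2·arctan(24.89 / (2 × 924)) = 2·arctan(0.01347) ≈ 1.5433°.

1.5°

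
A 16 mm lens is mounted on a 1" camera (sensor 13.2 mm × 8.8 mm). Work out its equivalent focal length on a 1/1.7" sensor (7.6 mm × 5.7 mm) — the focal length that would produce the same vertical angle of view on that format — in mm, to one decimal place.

Equal angle of view means equal height/f ratio, so f₂ = f₁ · (height₂/height₁) = 16 × 5.7/8.8.
f₂ = 16 × 0.64773 ≈ 10.364 mm.

10.4 mm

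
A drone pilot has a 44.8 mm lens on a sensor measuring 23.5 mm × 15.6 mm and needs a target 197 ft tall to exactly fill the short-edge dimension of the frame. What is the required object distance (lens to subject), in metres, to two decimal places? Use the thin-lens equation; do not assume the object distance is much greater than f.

W: 197 ft × 304.8 mm/ft = 60045.60 mm.
Magnification m = h/W = dᵢ/dₒ; combined with 1/f = 1/dₒ + 1/dᵢ this gives dₒ = f·(1 + W/h).
dₒ = 44.8 mm × (1 + 60045.6/15.6) = 44.8 × 3850.0768 ≈ 172483.441 mm = 172.483 m.

172.48 m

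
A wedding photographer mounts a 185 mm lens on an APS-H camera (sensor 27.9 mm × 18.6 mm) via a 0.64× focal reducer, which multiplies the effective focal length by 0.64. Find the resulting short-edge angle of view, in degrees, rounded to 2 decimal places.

Effective focal length f = 185 × 0.64 = 118.4 mm.
α = 2·arctan(18.6 / (2 × 118.4)) = 2·arctan(0.07855) ≈ 8.9824°.

8.98°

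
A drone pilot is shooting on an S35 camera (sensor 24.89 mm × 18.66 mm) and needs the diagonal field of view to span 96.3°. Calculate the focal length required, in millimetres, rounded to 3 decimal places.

Sensor diagonal = √(24.89² + 18.66²) = √967.7077 ≈ 31.1080 mm.
From α = 2·arctan(d/2f) we get f = d / (2·tan(α/2)).
With d = 31.1080 mm and α/2 = 48.15°, tan(α/2) ≈ 1.11648, so f ≈ 31.1080 / 2.23295 ≈ 13.9313 mm.

13.931 mm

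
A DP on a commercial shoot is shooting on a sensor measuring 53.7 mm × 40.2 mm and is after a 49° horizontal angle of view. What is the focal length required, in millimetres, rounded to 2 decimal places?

58.92 mm

From α = 2·arctan(w/2f) we get f = w / (2·tan(α/2)).
With w = 53.7 mm and α/2 = 24.5°, tan(α/2) ≈ 0.45573, so f ≈ 53.7 / 0.91145 ≈ 58.9169 mm.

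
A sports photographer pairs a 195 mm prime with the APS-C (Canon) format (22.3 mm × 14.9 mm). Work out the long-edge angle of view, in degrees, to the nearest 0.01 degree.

6.55°

Angle of view α = 2·arctan(w/2f) with w = 22.3 mm and f = 195 mm.
w/2f = 0.05718; arctan(0.05718) ≈ 3.2726°, so α ≈ 6.5452°.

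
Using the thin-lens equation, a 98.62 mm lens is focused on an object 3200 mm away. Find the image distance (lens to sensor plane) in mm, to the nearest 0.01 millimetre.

1/dᵢ = 1/f − 1/dₒ = 1/98.62 − 1/3200 = 0.0098274 mm⁻¹.
dᵢ = 1/0.0098274 ≈ 101.7560 mm.

101.76 mm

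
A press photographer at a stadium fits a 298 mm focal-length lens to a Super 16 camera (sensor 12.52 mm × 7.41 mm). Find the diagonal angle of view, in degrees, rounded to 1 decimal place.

2.8°

Sensor diagonal = √(12.52² + 7.41²) = √211.6585 ≈ 14.5485 mm.
Angle of view α = 2·arctan(d/2f) with d = 14.5485 mm and f = 298 mm.
d/2f = 0.02441; arctan(0.02441) ≈ 1.3983°, so α ≈ 2.7966°.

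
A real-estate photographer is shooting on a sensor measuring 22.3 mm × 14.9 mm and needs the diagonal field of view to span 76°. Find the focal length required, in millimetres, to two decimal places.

17.16 mm

Sensor diagonal = √(22.3² + 14.9²) = √719.3000 ≈ 26.8198 mm.
From α = 2·arctan(d/2f) we get f = d / (2·tan(α/2)).
With d = 26.8198 mm and α/2 = 38°, tan(α/2) ≈ 0.78129, so f ≈ 26.8198 / 1.56257 ≈ 17.1639 mm.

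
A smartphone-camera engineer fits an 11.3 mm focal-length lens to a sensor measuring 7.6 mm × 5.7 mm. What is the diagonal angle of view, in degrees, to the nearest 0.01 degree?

45.60°

Sensor diagonal = √(7.6² + 5.7²) = √90.2500 ≈ 9.5000 mm.
Angle of view α = 2·arctan(d/2f) with d = 9.5000 mm and f = 11.3 mm.
d/2f = 0.42035; arctan(0.42035) ≈ 22.7996°, so α ≈ 45.5993°.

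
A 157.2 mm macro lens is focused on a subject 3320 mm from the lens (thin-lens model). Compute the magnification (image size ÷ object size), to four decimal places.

Thin lens: 1/f = 1/dₒ + 1/dᵢ → 1/dᵢ = 1/157.2 − 1/3320 = 0.0060601 mm⁻¹, so dᵢ ≈ 165.0133 mm.
Magnification m = dᵢ/dₒ = 165.0133/3320 ≈ 0.04970.

0.0497×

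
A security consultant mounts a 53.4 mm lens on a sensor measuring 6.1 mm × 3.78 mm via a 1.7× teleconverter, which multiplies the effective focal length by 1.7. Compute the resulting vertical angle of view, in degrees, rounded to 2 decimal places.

2.39°

Effective focal length f = 53.4 × 1.7 = 90.78 mm.
α = 2·arctan(3.78 / (2 × 90.78)) = 2·arctan(0.02082) ≈ 2.3854°.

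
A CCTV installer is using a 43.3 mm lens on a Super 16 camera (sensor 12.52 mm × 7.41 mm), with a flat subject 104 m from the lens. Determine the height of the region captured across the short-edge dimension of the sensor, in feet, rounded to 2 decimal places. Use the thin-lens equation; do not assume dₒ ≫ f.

dₒ: 104 m = 104000 mm.
Similar triangles through the lens centre give W/dₒ = h/dᵢ; with 1/f = 1/dₒ + 1/dᵢ this gives W = h·(dₒ − f)/f.
W = 7.41 mm × (104000 − 43.3) / 43.3 = 7.41 × 2400.8476 ≈ 17790.281 mm = 17790.281/304.8 ft = 58.3671 ft.

58.37 ft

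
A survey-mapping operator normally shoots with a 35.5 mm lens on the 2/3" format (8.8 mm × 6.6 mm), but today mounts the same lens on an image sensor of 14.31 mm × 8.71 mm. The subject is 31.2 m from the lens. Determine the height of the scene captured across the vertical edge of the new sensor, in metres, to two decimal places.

The focal length stays 35.5 mm; the relevant sensor dimension is now h = 8.71 mm. Object distance dₒ = 31.2 m = 31200 mm.
Thin-lens field height W = h·(dₒ − f)/f = 8.71 × (31200 − 35.5)/35.5 ≈ 7646.276 mm = 7.64628 m.

7.65 m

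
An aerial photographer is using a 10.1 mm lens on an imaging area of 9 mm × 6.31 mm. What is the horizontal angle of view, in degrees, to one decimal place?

Angle of view α = 2·arctan(w/2f) with w = 9 mm and f = 10.1 mm.
w/2f = 0.44554; arctan(0.44554) ≈ 24.0151°, so α ≈ 48.0302°.

48.0°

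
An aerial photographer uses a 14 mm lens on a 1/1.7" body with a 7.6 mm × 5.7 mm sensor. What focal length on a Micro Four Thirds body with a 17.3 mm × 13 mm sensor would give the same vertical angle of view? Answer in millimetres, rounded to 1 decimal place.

Equal angle of view means equal height/f ratio, so f₂ = f₁ · (height₂/height₁) = 14 × 13/5.7.
f₂ = 14 × 2.28070 ≈ 31.930 mm.

31.9 mm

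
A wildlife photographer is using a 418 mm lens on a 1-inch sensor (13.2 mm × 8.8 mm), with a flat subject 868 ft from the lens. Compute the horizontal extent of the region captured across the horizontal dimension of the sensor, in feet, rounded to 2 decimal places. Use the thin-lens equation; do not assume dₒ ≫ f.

27.37 ft

dₒ: 868 ft × 304.8 mm/ft = 264566.39 mm.
Similar triangles through the lens centre give W/dₒ = w/dᵢ; with 1/f = 1/dₒ + 1/dᵢ this gives W = w·(dₒ − f)/f.
W = 13.2 mm × (264566 − 418) / 418 = 13.2 × 631.9340 ≈ 8341.528 mm = 8341.528/304.8 ft = 27.3672 ft.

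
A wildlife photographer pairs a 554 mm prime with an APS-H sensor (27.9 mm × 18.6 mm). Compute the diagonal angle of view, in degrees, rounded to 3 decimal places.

Sensor diagonal = √(27.9² + 18.6²) = √1124.3700 ≈ 33.5316 mm.
Angle of view α = 2·arctan(d/2f) with d = 33.5316 mm and f = 554 mm.
d/2f = 0.03026; arctan(0.03026) ≈ 1.7334°, so α ≈ 3.4668°.

3.467°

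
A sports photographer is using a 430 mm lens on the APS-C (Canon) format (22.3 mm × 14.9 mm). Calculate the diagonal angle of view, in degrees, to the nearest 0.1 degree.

Sensor diagonal = √(22.3² + 14.9²) = √719.3000 ≈ 26.8198 mm.
Angle of view α = 2·arctan(d/2f) with d = 26.8198 mm and f = 430 mm.
d/2f = 0.03119; arctan(0.03119) ≈ 1.7862°, so α ≈ 3.5725°.

3.6°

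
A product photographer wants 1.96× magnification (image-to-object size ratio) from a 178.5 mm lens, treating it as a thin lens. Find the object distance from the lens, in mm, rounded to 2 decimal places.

269.57 mm

With m = dᵢ/dₒ and 1/f = 1/dₒ + 1/dᵢ, substituting dᵢ = m·dₒ gives 1/f = (1 + 1/m)/dₒ, hence dₒ = f·(1 + 1/m).
dₒ = 178.5 × (1 + 1/1.96) = 178.5 × 1.51020 ≈ 269.571 mm.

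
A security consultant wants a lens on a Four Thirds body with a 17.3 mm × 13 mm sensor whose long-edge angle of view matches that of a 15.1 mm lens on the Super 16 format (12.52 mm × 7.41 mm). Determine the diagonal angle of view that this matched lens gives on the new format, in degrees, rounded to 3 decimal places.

Equal long-edge AOV ⇒ f₂ = f₁ · 17.3/12.52 = 15.1 × 1.38179 ≈ 20.8650 mm.
Sensor diagonal = √(17.3² + 13²) = √468.2900 ≈ 21.6400 mm.
Diagonal AOV on the new format = 2·arctan(21.6400 / (2 × 20.8650)) = 2·arctan(0.51857) ≈ 54.8199°.

54.820°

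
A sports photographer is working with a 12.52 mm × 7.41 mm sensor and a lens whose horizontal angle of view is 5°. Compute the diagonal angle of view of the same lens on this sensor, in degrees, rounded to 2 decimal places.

5.81°

From the horizontal AOV: f = 12.52 / (2·tan(2.5°)) = 12.52 / 0.08732 ≈ 143.3776 mm.
Sensor diagonal = √(12.52² + 7.41²) = √211.6585 ≈ 14.5485 mm.
Diagonal AOV = 2·arctan(14.5485 / (2 × 143.3776)) = 2·arctan(0.05073) ≈ 5.8088°.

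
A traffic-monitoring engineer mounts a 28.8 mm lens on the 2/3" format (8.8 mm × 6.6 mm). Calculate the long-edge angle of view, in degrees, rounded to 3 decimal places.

Angle of view α = 2·arctan(w/2f) with w = 8.8 mm and f = 28.8 mm.
w/2f = 0.15278; arctan(0.15278) ≈ 8.6864°, so α ≈ 17.3727°.

17.373°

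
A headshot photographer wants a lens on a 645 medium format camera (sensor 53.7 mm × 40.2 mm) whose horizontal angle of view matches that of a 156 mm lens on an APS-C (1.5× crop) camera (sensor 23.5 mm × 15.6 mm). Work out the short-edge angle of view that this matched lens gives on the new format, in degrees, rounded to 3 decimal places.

6.454°

Equal horizontal AOV ⇒ f₂ = f₁ · 53.7/23.5 = 156 × 2.28511 ≈ 356.4766 mm.
Short-edge AOV on the new format = 2·arctan(40.2 / (2 × 356.4766)) = 2·arctan(0.05639) ≈ 6.4544°.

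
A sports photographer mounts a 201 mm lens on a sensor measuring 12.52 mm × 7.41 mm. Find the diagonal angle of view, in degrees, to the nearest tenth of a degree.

Sensor diagonal = √(12.52² + 7.41²) = √211.6585 ≈ 14.5485 mm.
Angle of view α = 2·arctan(d/2f) with d = 14.5485 mm and f = 201 mm.
d/2f = 0.03619; arctan(0.03619) ≈ 2.0726°, so α ≈ 4.1453°.

4.1°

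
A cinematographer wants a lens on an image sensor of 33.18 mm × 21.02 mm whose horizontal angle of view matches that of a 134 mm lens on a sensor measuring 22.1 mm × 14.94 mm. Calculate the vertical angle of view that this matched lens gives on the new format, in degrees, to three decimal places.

5.981°

Equal horizontal AOV ⇒ f₂ = f₁ · 33.18/22.1 = 134 × 1.50136 ≈ 201.1819 mm.
Vertical AOV on the new format = 2·arctan(21.02 / (2 × 201.1819)) = 2·arctan(0.05224) ≈ 5.9810°.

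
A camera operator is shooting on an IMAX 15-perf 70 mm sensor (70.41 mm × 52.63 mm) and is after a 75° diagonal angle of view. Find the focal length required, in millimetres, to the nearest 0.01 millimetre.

Sensor diagonal = √(70.41² + 52.63²) = √7727.4850 ≈ 87.9061 mm.
From α = 2·arctan(d/2f) we get f = d / (2·tan(α/2)).
With d = 87.9061 mm and α/2 = 37.5°, tan(α/2) ≈ 0.76733, so f ≈ 87.9061 / 1.53465 ≈ 57.2807 mm.

57.28 mm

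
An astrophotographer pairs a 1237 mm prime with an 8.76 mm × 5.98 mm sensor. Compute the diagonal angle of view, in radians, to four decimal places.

0.0086 rad

Sensor diagonal = √(8.76² + 5.98²) = √112.4980 ≈ 10.6065 mm.
Angle of view α = 2·arctan(d/2f) with d = 10.6065 mm and f = 1237 mm.
d/2f = 0.00429; arctan(0.00429) ≈ 0.0043 rad, so α ≈ 0.0086 rad.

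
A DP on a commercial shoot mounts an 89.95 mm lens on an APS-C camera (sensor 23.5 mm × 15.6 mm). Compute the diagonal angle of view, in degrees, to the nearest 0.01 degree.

Sensor diagonal = √(23.5² + 15.6²) = √795.6100 ≈ 28.2066 mm.
Angle of view α = 2·arctan(d/2f) with d = 28.2066 mm and f = 89.95 mm.
d/2f = 0.15679; arctan(0.15679) ≈ 8.9109°, so α ≈ 17.8217°.

17.82°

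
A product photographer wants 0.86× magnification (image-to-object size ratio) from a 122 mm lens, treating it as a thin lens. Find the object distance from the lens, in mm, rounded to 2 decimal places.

With m = dᵢ/dₒ and 1/f = 1/dₒ + 1/dᵢ, substituting dᵢ = m·dₒ gives 1/f = (1 + 1/m)/dₒ, hence dₒ = f·(1 + 1/m).
dₒ = 122 × (1 + 1/0.86) = 122 × 2.16279 ≈ 263.860 mm.

263.86 mm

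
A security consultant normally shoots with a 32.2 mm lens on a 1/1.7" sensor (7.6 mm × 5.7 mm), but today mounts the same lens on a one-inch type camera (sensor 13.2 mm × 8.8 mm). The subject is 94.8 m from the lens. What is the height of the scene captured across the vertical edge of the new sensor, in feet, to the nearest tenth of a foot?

85.0 ft

The focal length stays 32.2 mm; the relevant sensor dimension is now h = 8.8 mm. Object distance dₒ = 94.8 m = 94800 mm.
Thin-lens field height W = h·(dₒ − f)/f = 8.8 × (94800 − 32.2)/32.2 ≈ 25899.275 mm = 25899.275/304.8 ft = 84.9714 ft.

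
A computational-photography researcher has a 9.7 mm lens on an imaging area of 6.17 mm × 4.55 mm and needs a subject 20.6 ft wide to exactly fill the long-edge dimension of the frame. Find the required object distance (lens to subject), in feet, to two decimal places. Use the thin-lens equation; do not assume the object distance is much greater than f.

32.42 ft

W: 20.6 ft × 304.8 mm/ft = 6278.88 mm.
Magnification m = w/W = dᵢ/dₒ; combined with 1/f = 1/dₒ + 1/dᵢ this gives dₒ = f·(1 + W/w).
dₒ = 9.7 mm × (1 + 6278.88/6.17) = 9.7 × 1018.6466 ≈ 9880.872 mm = 9880.872/304.8 ft = 32.4176 ft.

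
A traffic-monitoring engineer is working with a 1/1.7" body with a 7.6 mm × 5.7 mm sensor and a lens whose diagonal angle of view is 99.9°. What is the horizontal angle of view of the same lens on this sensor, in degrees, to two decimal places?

87.17°

Sensor diagonal = √(7.6² + 5.7²) = √90.2500 ≈ 9.5000 mm.
From the diagonal AOV: f = 9.5000 / (2·tan(49.95°)) = 9.5000 / 2.37929 ≈ 3.9928 mm.
Horizontal AOV = 2·arctan(7.6 / (2 × 3.9928)) = 2·arctan(0.95171) ≈ 87.1656°.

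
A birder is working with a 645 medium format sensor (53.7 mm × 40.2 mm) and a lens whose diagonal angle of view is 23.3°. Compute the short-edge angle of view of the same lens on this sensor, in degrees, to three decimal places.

Sensor diagonal = √(53.7² + 40.2²) = √4499.7300 ≈ 67.0800 mm.
From the diagonal AOV: f = 67.0800 / (2·tan(11.65°)) = 67.0800 / 0.41236 ≈ 162.6734 mm.
Short-edge AOV = 2·arctan(40.2 / (2 × 162.6734)) = 2·arctan(0.12356) ≈ 14.0876°.

14.088°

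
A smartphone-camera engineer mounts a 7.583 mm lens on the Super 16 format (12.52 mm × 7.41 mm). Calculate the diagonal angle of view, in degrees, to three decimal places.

87.619°

Sensor diagonal = √(12.52² + 7.41²) = √211.6585 ≈ 14.5485 mm.
Angle of view α = 2·arctan(d/2f) with d = 14.5485 mm and f = 7.583 mm.
d/2f = 0.95928; arctan(0.95928) ≈ 43.8095°, so α ≈ 87.6190°.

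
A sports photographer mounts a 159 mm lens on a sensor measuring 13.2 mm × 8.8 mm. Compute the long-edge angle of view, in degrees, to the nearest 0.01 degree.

4.75°

Angle of view α = 2·arctan(w/2f) with w = 13.2 mm and f = 159 mm.
w/2f = 0.04151; arctan(0.04151) ≈ 2.3770°, so α ≈ 4.7539°.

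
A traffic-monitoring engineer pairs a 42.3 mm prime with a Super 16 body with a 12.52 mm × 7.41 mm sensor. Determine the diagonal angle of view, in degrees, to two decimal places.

19.52°

Sensor diagonal = √(12.52² + 7.41²) = √211.6585 ≈ 14.5485 mm.
Angle of view α = 2·arctan(d/2f) with d = 14.5485 mm and f = 42.3 mm.
d/2f = 0.17197; arctan(0.17197) ≈ 9.7576°, so α ≈ 19.5152°.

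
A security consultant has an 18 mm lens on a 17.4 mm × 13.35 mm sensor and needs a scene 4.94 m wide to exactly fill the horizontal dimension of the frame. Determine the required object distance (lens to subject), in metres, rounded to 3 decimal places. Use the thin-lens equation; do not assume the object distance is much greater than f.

5.128 m

W: 4.94 m = 4940 mm.
Magnification m = w/W = dᵢ/dₒ; combined with 1/f = 1/dₒ + 1/dᵢ this gives dₒ = f·(1 + W/w).
dₒ = 18 mm × (1 + 4940/17.4) = 18 × 284.9080 ≈ 5128.345 mm = 5.12834 m.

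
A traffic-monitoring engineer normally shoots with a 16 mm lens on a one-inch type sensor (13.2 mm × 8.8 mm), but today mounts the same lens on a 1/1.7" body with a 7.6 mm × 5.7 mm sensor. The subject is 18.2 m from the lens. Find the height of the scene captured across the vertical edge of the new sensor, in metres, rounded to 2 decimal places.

The focal length stays 16 mm; the relevant sensor dimension is now h = 5.7 mm. Object distance dₒ = 18.2 m = 18200 mm.
Thin-lens field height W = h·(dₒ − f)/f = 5.7 × (18200 − 16)/16 ≈ 6478.050 mm = 6.47805 m.

6.48 m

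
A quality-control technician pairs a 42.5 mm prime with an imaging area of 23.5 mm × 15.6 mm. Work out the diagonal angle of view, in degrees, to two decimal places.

Sensor diagonal = √(23.5² + 15.6²) = √795.6100 ≈ 28.2066 mm.
Angle of view α = 2·arctan(d/2f) with d = 28.2066 mm and f = 42.5 mm.
d/2f = 0.33184; arctan(0.33184) ≈ 18.3580°, so α ≈ 36.7160°.

36.72°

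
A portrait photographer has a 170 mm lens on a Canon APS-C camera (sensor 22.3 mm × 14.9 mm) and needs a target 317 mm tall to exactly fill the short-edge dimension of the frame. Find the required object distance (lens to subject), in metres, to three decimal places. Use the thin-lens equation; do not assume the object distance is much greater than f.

3.787 m

Magnification m = h/W = dᵢ/dₒ; combined with 1/f = 1/dₒ + 1/dᵢ this gives dₒ = f·(1 + W/h).
dₒ = 170 mm × (1 + 317/14.9) = 170 × 22.2752 ≈ 3786.779 mm = 3.78678 m.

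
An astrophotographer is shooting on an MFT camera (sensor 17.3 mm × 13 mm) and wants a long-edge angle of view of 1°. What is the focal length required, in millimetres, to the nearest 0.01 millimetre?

991.19 mm

From α = 2·arctan(w/2f) we get f = w / (2·tan(α/2)).
With w = 17.3 mm and α/2 = 0.5°, tan(α/2) ≈ 0.00873, so f ≈ 17.3 / 0.01745 ≈ 991.1918 mm.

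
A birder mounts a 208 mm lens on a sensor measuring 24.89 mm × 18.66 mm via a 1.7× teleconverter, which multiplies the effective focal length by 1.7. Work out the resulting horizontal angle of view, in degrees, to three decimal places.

4.031°

Effective focal length f = 208 × 1.7 = 353.6 mm.
α = 2·arctan(24.89 / (2 × 353.6)) = 2·arctan(0.03520) ≈ 4.0314°.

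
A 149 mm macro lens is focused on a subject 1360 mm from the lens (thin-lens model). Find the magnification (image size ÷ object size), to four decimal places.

0.1230×

Thin lens: 1/f = 1/dₒ + 1/dᵢ → 1/dᵢ = 1/149 − 1/1360 = 0.0059761 mm⁻¹, so dᵢ ≈ 167.3328 mm.
Magnification m = dᵢ/dₒ = 167.3328/1360 ≈ 0.12304.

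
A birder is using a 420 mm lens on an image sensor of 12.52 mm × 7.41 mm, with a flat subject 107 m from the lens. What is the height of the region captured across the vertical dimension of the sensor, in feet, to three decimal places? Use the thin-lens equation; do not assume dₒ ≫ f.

6.169 ft

dₒ: 107 m = 107000 mm.
Similar triangles through the lens centre give W/dₒ = h/dᵢ; with 1/f = 1/dₒ + 1/dᵢ this gives W = h·(dₒ − f)/f.
W = 7.41 mm × (107000 − 420) / 420 = 7.41 × 253.7619 ≈ 1880.376 mm = 1880.376/304.8 ft = 6.16921 ft.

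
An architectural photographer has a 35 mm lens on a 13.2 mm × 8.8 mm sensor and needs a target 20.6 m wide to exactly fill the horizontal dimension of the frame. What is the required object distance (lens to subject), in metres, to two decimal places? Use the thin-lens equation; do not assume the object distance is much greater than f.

W: 20.6 m = 20600 mm.
Magnification m = w/W = dᵢ/dₒ; combined with 1/f = 1/dₒ + 1/dᵢ this gives dₒ = f·(1 + W/w).
dₒ = 35 mm × (1 + 20600/13.2) = 35 × 1561.6061 ≈ 54656.212 mm = 54.6562 m.

54.66 m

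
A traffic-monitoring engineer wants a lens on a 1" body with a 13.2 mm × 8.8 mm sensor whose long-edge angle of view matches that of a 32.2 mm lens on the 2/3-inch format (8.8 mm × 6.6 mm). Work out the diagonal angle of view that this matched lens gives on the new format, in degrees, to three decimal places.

Equal long-edge AOV ⇒ f₂ = f₁ · 13.2/8.8 = 32.2 × 1.50000 ≈ 48.3000 mm.
Sensor diagonal = √(13.2² + 8.8²) = √251.6800 ≈ 15.8644 mm.
Diagonal AOV on the new format = 2·arctan(15.8644 / (2 × 48.3000)) = 2·arctan(0.16423) ≈ 18.6526°.

18.653°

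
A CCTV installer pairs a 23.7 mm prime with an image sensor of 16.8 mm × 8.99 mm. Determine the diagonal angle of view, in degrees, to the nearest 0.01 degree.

43.80°

Sensor diagonal = √(16.8² + 8.99²) = √363.0601 ≈ 19.0541 mm.
Angle of view α = 2·arctan(d/2f) with d = 19.0541 mm and f = 23.7 mm.
d/2f = 0.40199; arctan(0.40199) ≈ 21.8994°, so α ≈ 43.7989°.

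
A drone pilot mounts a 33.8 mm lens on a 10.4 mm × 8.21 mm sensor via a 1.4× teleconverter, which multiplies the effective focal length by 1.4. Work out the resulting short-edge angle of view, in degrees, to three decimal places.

9.916°

Effective focal length f = 33.8 × 1.4 = 47.32 mm.
α = 2·arctan(8.21 / (2 × 47.32)) = 2·arctan(0.08675) ≈ 9.9160°.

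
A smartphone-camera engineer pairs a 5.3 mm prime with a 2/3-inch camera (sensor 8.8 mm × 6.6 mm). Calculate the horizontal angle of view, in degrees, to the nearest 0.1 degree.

Angle of view α = 2·arctan(w/2f) with w = 8.8 mm and f = 5.3 mm.
w/2f = 0.83019; arctan(0.83019) ≈ 39.6991°, so α ≈ 79.3981°.

79.4°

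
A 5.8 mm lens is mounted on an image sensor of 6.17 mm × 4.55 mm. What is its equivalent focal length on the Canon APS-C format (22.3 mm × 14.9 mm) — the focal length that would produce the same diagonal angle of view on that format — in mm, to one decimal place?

Sensor diagonal = √(6.17² + 4.55²) = √58.7714 ≈ 7.6663 mm.
Sensor diagonal = √(22.3² + 14.9²) = √719.3000 ≈ 26.8198 mm.
Equal angle of view means equal diagonal/f ratio, so f₂ = f₁ · (diagonal₂/diagonal₁) = 5.8 × 26.8198/7.6663.
f₂ = 5.8 × 3.49842 ≈ 20.291 mm.

20.3 mm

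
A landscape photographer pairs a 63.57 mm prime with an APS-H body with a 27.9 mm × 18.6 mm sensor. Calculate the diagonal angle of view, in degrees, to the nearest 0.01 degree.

29.55°

Sensor diagonal = √(27.9² + 18.6²) = √1124.3700 ≈ 33.5316 mm.
Angle of view α = 2·arctan(d/2f) with d = 33.5316 mm and f = 63.57 mm.
d/2f = 0.26374; arctan(0.26374) ≈ 14.7746°, so α ≈ 29.5493°.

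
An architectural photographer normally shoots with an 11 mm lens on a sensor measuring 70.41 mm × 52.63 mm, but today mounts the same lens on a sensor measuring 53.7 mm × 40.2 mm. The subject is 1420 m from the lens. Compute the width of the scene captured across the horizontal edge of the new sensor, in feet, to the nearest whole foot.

The focal length stays 11 mm; the relevant sensor dimension is now w = 53.7 mm. Object distance dₒ = 1420 m = 1.42e+06 mm.
Thin-lens field width W = w·(dₒ − f)/f = 53.7 × (1.42e+06 − 11)/11 ≈ 6932128.118 mm = 6932128.118/304.8 ft = 22743.2 ft.

22743 ft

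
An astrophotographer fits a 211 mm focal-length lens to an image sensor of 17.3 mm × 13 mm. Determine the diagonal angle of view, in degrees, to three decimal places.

5.871°

Sensor diagonal = √(17.3² + 13²) = √468.2900 ≈ 21.6400 mm.
Angle of view α = 2·arctan(d/2f) with d = 21.6400 mm and f = 211 mm.
d/2f = 0.05128; arctan(0.05128) ≈ 2.9355°, so α ≈ 5.8711°.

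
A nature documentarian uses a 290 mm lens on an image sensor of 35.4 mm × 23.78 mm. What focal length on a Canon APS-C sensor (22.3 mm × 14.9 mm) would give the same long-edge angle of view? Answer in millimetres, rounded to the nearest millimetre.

Equal angle of view means equal width/f ratio, so f₂ = f₁ · (width₂/width₁) = 290 × 22.3/35.4.
f₂ = 290 × 0.62994 ≈ 182.684 mm.

183 mm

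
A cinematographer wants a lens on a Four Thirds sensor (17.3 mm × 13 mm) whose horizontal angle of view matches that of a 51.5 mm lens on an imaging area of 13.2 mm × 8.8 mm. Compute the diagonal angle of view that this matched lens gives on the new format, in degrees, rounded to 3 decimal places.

18.215°

Equal horizontal AOV ⇒ f₂ = f₁ · 17.3/13.2 = 51.5 × 1.31061 ≈ 67.4962 mm.
Sensor diagonal = √(17.3² + 13²) = √468.2900 ≈ 21.6400 mm.
Diagonal AOV on the new format = 2·arctan(21.6400 / (2 × 67.4962)) = 2·arctan(0.16031) ≈ 18.2147°.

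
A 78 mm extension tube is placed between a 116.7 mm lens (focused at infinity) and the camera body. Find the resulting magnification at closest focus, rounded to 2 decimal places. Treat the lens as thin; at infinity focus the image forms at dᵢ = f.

The tube moves the image plane from f to f + e, so dᵢ = 116.7 + 78 = 194.7 mm. Focus is achieved when 1/f = 1/dₒ + 1/dᵢ, giving dₒ = 1/(1/f − 1/(f+e)).
Magnification m = dᵢ/dₒ = (f+e)·(1/f − 1/(f+e)) = e/f = 78/116.7 ≈ 0.6684.

0.67×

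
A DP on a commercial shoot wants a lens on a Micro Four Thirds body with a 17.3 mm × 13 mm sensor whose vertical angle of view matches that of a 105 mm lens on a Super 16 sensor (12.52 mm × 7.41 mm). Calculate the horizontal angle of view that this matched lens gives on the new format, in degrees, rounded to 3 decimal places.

5.377°

Equal vertical AOV ⇒ f₂ = f₁ · 13/7.41 = 105 × 1.75439 ≈ 184.2105 mm.
Horizontal AOV on the new format = 2·arctan(17.3 / (2 × 184.2105)) = 2·arctan(0.04696) ≈ 5.3769°.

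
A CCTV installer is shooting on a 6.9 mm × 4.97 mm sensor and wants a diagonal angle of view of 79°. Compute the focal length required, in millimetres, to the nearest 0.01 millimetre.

Sensor diagonal = √(6.9² + 4.97²) = √72.3109 ≈ 8.5036 mm.
From α = 2·arctan(d/2f) we get f = d / (2·tan(α/2)).
With d = 8.5036 mm and α/2 = 39.5°, tan(α/2) ≈ 0.82434, so f ≈ 8.5036 / 1.64867 ≈ 5.1578 mm.

5.16 mm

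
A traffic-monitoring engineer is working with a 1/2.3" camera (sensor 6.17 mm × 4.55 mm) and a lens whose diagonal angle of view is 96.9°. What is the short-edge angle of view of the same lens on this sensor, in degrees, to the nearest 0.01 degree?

67.62°

Sensor diagonal = √(6.17² + 4.55²) = √58.7714 ≈ 7.6663 mm.
From the diagonal AOV: f = 7.6663 / (2·tan(48.45°)) = 7.6663 / 2.25662 ≈ 3.3972 mm.
Short-edge AOV = 2·arctan(4.55 / (2 × 3.3972)) = 2·arctan(0.66966) ≈ 67.6175°.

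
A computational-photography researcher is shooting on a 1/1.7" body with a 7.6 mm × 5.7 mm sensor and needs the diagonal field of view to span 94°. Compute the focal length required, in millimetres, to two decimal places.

4.43 mm

Sensor diagonal = √(7.6² + 5.7²) = √90.2500 ≈ 9.5000 mm.
From α = 2·arctan(d/2f) we get f = d / (2·tan(α/2)).
With d = 9.5000 mm and α/2 = 47°, tan(α/2) ≈ 1.07237, so f ≈ 9.5000 / 2.14474 ≈ 4.4294 mm.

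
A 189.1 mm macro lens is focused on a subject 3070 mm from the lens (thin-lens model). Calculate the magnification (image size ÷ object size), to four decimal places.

0.0656×

Thin lens: 1/f = 1/dₒ + 1/dᵢ → 1/dᵢ = 1/189.1 − 1/3070 = 0.0049625 mm⁻¹, so dᵢ ≈ 201.5124 mm.
Magnification m = dᵢ/dₒ = 201.5124/3070 ≈ 0.06564.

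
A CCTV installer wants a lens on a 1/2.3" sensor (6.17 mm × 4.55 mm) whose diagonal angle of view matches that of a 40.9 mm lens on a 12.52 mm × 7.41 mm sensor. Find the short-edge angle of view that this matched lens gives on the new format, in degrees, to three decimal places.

12.051°

Sensor diagonal = √(12.52² + 7.41²) = √211.6585 ≈ 14.5485 mm.
Sensor diagonal = √(6.17² + 4.55²) = √58.7714 ≈ 7.6663 mm.
Equal diagonal AOV ⇒ f₂ = f₁ · 7.6663/14.5485 = 40.9 × 0.52694 ≈ 21.5520 mm.
Short-edge AOV on the new format = 2·arctan(4.55 / (2 × 21.5520)) = 2·arctan(0.10556) ≈ 12.0515°.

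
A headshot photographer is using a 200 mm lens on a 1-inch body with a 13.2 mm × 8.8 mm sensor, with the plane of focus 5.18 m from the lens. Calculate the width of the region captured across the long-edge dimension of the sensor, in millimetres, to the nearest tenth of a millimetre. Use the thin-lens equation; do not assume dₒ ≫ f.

328.7 mm

dₒ: 5.18 m = 5180 mm.
Similar triangles through the lens centre give W/dₒ = w/dᵢ; with 1/f = 1/dₒ + 1/dᵢ this gives W = w·(dₒ − f)/f.
W = 13.2 mm × (5180 − 200) / 200 = 13.2 × 24.9000 ≈ 328.680 mm.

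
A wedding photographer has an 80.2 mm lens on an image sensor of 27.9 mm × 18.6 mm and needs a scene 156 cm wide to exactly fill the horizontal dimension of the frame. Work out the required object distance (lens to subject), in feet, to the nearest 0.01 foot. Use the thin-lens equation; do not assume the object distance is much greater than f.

W: 156 cm = 1560 mm.
Magnification m = w/W = dᵢ/dₒ; combined with 1/f = 1/dₒ + 1/dᵢ this gives dₒ = f·(1 + W/w).
dₒ = 80.2 mm × (1 + 1560/27.9) = 80.2 × 56.9140 ≈ 4564.501 mm = 4564.501/304.8 ft = 14.9754 ft.

14.98 ft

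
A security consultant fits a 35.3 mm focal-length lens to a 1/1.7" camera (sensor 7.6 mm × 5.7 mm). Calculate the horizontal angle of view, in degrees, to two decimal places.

12.29°

Angle of view α = 2·arctan(w/2f) with w = 7.6 mm and f = 35.3 mm.
w/2f = 0.10765; arctan(0.10765) ≈ 6.1442°, so α ≈ 12.2883°.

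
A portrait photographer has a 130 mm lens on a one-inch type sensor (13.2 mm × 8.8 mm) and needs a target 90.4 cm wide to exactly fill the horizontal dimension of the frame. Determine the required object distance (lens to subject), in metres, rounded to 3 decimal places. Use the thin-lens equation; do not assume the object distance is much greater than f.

W: 90.4 cm = 904 mm.
Magnification m = w/W = dᵢ/dₒ; combined with 1/f = 1/dₒ + 1/dᵢ this gives dₒ = f·(1 + W/w).
dₒ = 130 mm × (1 + 904/13.2) = 130 × 69.4848 ≈ 9033.030 mm = 9.03303 m.

9.033 m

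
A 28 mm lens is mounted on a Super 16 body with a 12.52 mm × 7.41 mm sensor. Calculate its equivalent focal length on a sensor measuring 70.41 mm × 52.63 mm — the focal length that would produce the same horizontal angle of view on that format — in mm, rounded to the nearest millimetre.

157 mm

Equal angle of view means equal width/f ratio, so f₂ = f₁ · (width₂/width₁) = 28 × 70.41/12.52.
f₂ = 28 × 5.62380 ≈ 157.466 mm.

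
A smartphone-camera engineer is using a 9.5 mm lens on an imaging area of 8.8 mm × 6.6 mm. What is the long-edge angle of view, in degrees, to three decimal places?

49.703°

Angle of view α = 2·arctan(w/2f) with w = 8.8 mm and f = 9.5 mm.
w/2f = 0.46316; arctan(0.46316) ≈ 24.8516°, so α ≈ 49.7032°.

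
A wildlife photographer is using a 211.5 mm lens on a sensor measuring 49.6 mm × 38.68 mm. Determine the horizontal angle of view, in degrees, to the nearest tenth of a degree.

13.4°

Angle of view α = 2·arctan(w/2f) with w = 49.6 mm and f = 211.5 mm.
w/2f = 0.11726; arctan(0.11726) ≈ 6.6878°, so α ≈ 13.3757°.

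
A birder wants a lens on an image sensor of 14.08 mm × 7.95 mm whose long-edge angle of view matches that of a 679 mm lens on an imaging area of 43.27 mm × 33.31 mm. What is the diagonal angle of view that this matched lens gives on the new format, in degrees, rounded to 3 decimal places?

4.191°

Equal long-edge AOV ⇒ f₂ = f₁ · 14.08/43.27 = 679 × 0.32540 ≈ 220.9457 mm.
Sensor diagonal = √(14.08² + 7.95²) = √261.4489 ≈ 16.1694 mm.
Diagonal AOV on the new format = 2·arctan(16.1694 / (2 × 220.9457)) = 2·arctan(0.03659) ≈ 4.1912°.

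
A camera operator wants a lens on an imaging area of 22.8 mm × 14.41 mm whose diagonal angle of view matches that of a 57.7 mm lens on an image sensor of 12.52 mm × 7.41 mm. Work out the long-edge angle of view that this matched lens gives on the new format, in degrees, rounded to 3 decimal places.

Sensor diagonal = √(12.52² + 7.41²) = √211.6585 ≈ 14.5485 mm.
Sensor diagonal = √(22.8² + 14.41²) = √727.4881 ≈ 26.9720 mm.
Equal diagonal AOV ⇒ f₂ = f₁ · 26.9720/14.5485 = 57.7 × 1.85394 ≈ 106.9722 mm.
Long-edge AOV on the new format = 2·arctan(22.8 / (2 × 106.9722)) = 2·arctan(0.10657) ≈ 12.1661°.

12.166°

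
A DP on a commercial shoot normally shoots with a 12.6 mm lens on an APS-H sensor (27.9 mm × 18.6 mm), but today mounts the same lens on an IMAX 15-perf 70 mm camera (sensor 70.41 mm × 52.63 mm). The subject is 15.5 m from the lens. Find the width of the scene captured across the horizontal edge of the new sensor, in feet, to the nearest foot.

The focal length stays 12.6 mm; the relevant sensor dimension is now w = 70.41 mm. Object distance dₒ = 15.5 m = 15500 mm.
Thin-lens field width W = w·(dₒ − f)/f = 70.41 × (15500 − 12.6)/12.6 ≈ 86545.066 mm = 86545.066/304.8 ft = 283.941 ft.

284 ft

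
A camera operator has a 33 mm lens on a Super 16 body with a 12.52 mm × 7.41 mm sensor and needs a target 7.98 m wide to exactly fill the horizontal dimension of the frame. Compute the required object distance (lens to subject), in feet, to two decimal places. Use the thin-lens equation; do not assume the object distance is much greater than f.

W: 7.98 m = 7980 mm.
Magnification m = w/W = dᵢ/dₒ; combined with 1/f = 1/dₒ + 1/dᵢ this gives dₒ = f·(1 + W/w).
dₒ = 33 mm × (1 + 7980/12.52) = 33 × 638.3802 ≈ 21066.546 mm = 21066.546/304.8 ft = 69.116 ft.

69.12 ft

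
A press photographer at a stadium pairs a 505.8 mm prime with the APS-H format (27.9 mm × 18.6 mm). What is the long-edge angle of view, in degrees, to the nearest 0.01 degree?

Angle of view α = 2·arctan(w/2f) with w = 27.9 mm and f = 505.8 mm.
w/2f = 0.02758; arctan(0.02758) ≈ 1.5798°, so α ≈ 3.1596°.

3.16°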